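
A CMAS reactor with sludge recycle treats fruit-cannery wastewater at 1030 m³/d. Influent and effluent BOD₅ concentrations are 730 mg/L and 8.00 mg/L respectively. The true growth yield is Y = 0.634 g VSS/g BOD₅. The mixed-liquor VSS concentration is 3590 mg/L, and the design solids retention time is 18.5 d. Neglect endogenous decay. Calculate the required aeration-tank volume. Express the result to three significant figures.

With k_d = 0 the design equation reduces to V = Y Q (S₀−S) θ_c / X = 0.634 × 1030 × (730 − 8.00) × 18.5 / 3590 = 2430 m³.

V ≈ 2430 m³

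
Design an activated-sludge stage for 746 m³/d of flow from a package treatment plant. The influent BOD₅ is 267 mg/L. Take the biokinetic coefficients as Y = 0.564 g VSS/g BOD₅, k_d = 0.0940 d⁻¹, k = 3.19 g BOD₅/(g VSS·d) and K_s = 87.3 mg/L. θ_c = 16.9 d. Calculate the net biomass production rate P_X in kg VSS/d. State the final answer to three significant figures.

For a completely mixed reactor with recycle the Lawrence–McCarty relation gives S = K_s·(1 + k_d·θ_c) / [θ_c·(Y·k − k_d) − 1] = 87.3 × (1 + 0.0940 × 16.9) / [16.9 × (0.564 × 3.19 − 0.0940) − 1] = 226.0 / 27.82 = 8.124 mg/L.
The observed yield is Y_obs = Y/(1 + k_d·θ_c) = 0.564 / (1 + 0.0940 × 16.9) = 0.564 / 2.589 = 0.2179 g VSS per g BOD₅ removed.
ΔS = 267 − 8.12 = 258.9 mg/L, so the substrate removal rate is 746 × 258.9/1000 = 193.1 kg BOD₅/d.
So the net sludge growth is P_X = 0.2179 × 193.1 = 42.08 kg VSS/d.

P_X ≈ 42.1 kg VSS/d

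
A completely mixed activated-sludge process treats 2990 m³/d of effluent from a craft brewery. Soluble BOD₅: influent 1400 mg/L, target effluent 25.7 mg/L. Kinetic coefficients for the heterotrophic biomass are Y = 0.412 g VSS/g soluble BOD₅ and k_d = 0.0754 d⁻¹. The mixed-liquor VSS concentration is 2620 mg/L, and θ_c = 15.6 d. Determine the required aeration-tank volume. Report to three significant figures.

Rearranging the biomass balance for a CMAS with decay, V = Y·Q·ΔS·θ_c / [X·(1+k_d θ_c)] = 0.412 × 2990 × (1400 − 25.7) × 15.6 / [2620 × (1 + 0.0754 × 15.6)] = 2.64×10^7 / 5702 = 4632 m³.

V ≈ 4630 m³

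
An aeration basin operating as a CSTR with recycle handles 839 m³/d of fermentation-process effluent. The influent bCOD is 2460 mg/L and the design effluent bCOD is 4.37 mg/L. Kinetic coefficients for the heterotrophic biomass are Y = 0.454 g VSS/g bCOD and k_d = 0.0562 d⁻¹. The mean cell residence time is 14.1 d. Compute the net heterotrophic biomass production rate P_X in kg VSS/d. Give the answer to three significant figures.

P_X ≈ 522 kg VSS/d

Correct the yield for decay: Y_obs = Y/(1 + k_d θ_c) = 0.454 / (1 + 0.0562 × 14.1) = 0.454 / 1.792 = 0.2533.
ΔS = 2460 − 4.37 = 2456 mg/L, so the substrate removal rate is 839 × 2456/1000 = 2060 kg bCOD/d.
Biomass produced: P_X = Y_obs·Q·ΔS = 0.2533 × 2060 ≈ 521.8 kg VSS/d.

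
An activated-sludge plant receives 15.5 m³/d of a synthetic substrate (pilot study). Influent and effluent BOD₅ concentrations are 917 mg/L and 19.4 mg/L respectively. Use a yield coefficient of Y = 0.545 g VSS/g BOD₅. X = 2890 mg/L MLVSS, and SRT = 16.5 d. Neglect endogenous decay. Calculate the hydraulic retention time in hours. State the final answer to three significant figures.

τ ≈ 67.0 h

Biomass mass balance (decay neglected): V·X = Y·Q·(S₀ − S)·θ_c, so V = 0.545 × 15.5 × (917 − 19.4) × 16.5 / 2890 = 43.29 m³.
Hydraulic retention time τ = V/Q = 43.29 / 15.5 = 2.793 d = 67.03 h.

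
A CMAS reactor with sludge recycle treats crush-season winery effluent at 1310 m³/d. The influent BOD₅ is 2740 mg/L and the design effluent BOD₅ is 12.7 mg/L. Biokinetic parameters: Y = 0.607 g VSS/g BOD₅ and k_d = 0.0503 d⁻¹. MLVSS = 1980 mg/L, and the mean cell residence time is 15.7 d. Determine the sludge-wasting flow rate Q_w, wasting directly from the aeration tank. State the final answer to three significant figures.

Q_w ≈ 612 m³/d

Rearranging the biomass balance for a CMAS with decay, V = Y·Q·ΔS·θ_c / [X·(1+k_d θ_c)] = 0.607 × 1310 × (2740 − 12.7) × 15.7 / [1980 × (1 + 0.0503 × 15.7)] = 3.4×10^7 / 3544 = 9608 m³.
With mixed-liquor wasting, θ_c = V/Q_w, so Q_w = V/θ_c = 9608/15.7 = 612.0 m³/d.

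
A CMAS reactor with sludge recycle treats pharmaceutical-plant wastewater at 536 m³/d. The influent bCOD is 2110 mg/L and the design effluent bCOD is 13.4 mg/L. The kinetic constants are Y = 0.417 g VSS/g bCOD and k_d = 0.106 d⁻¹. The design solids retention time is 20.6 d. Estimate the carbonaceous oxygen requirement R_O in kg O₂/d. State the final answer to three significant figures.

Y_obs = Y / (1 + k_d θ_c) = 0.417 / (1 + 0.106 × 20.6) = 0.417 / 3.184 = 0.1310.
ΔS = 2110 − 13.4 = 2097 mg/L, so the substrate removal rate is 536 × 2097/1000 = 1124 kg bCOD/d.
Net sludge production P_X = 0.1310 × 1124 = 147.2 kg VSS/d.
Carbonaceous O₂ demand = substrate oxidised − cell-mass equivalent = 1124 − 1.42 × 147.2 = 914.8 kg O₂/d.

R_O ≈ 915 kg O₂/d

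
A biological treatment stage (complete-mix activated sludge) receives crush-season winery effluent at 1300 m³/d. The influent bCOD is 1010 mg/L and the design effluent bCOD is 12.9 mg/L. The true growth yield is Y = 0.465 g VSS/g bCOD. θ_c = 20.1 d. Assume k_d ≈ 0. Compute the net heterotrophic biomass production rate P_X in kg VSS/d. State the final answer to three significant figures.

P_X ≈ 603 kg VSS/d

Since k_d ≈ 0, Y_obs = Y = 0.465 g VSS/g bCOD.
ΔS = 1010 − 12.9 = 997.1 mg/L, so the substrate removal rate is 1300 × 997.1/1000 = 1296 kg bCOD/d.
Net biomass production P_X = Y_obs × Q·(S₀ − S) = 0.4650 × 1296 = 602.7 kg VSS/d.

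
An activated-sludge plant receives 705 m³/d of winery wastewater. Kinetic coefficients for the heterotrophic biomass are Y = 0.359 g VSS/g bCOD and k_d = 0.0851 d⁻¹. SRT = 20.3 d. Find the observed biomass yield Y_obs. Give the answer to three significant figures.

Y_obs = Y / (1 + k_d θ_c) = 0.359 / (1 + 0.0851 × 20.3) = 0.359 / 2.728 = 0.1316.

Y_obs ≈ 0.132 g VSS/g bCOD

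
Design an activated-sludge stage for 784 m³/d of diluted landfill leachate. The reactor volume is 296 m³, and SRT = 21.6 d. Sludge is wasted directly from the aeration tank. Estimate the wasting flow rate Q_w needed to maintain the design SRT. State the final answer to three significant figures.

Wasting from the aeration tank: Q_w = V / θ_c = 296.0 / 21.6 = 13.70 m³/d.

Q_w ≈ 13.7 m³/d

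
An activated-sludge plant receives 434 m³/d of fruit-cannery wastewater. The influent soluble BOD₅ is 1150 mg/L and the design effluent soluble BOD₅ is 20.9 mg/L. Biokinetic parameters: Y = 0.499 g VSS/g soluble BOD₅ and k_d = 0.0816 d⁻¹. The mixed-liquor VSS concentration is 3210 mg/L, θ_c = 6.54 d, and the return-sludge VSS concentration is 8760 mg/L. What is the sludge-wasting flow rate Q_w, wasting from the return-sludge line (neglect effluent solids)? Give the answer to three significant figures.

Steady-state biomass mass balance: V·X·(1 + k_d·θ_c) = Y·Q·(S₀ − S)·θ_c, so V = 0.499 × 434 × (1150 − 20.9) × 6.54 / [3210 × (1 + 0.0816 × 6.54)] = 1.6×10^6 / 4923 = 324.8 m³.
Wasting from the return line (neglecting effluent solids): Q_w = V·X / (θ_c·X_r) = 324.8 × 3210 / (6.54 × 8760) = 18.20 m³/d.

Q_w ≈ 18.2 m³/d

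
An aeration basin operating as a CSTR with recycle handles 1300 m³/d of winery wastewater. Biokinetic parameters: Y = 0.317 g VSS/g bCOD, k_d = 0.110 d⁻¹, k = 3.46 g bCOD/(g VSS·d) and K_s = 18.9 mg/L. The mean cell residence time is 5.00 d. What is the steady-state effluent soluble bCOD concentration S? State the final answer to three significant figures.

S ≈ 7.45 mg/L

For a completely mixed reactor with recycle the Lawrence–McCarty relation gives S = K_s·(1 + k_d·θ_c) / [θ_c·(Y·k − k_d) − 1] = 18.9 × (1 + 0.110 × 5.00) / [5.00 × (0.317 × 3.46 − 0.110) − 1] = 29.29 / 3.934 = 7.446 mg/L.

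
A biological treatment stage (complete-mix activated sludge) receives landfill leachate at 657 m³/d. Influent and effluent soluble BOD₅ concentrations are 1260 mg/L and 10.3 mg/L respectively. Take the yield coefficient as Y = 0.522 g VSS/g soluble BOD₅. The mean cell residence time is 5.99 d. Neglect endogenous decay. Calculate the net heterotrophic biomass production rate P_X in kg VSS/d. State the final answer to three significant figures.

P_X ≈ 429 kg VSS/d

With endogenous decay neglected, the observed yield equals the true yield: Y_obs = Y = 0.522 g VSS/g soluble BOD₅.
ΔS = 1260 − 10.3 = 1250 mg/L, so the substrate removal rate is 657 × 1250/1000 = 821.1 kg soluble BOD₅/d.
So the net sludge growth is P_X = 0.5220 × 821.1 = 428.6 kg VSS/d.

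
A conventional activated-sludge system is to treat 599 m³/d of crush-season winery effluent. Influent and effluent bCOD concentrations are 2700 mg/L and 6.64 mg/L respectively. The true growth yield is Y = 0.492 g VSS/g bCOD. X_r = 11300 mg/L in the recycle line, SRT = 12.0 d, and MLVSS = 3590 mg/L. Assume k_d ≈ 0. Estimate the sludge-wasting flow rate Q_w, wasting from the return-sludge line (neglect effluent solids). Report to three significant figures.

Q_w ≈ 70.2 m³/d

V·X = Y·Q·ΔS·θ_c gives V = 0.492 × 599 × (2700 − 6.64) × 12.0 / 3590 = 2653 m³.
Q_w = (V·X)/(θ_c X_r) = 2653 × 3590 / (12.0 × 11300) = 70.24 m³/d.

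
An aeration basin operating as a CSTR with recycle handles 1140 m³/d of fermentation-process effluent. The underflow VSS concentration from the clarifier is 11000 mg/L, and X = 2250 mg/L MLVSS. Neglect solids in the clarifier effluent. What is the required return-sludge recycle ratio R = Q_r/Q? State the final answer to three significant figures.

Mass balance around the secondary clarifier (neglecting effluent solids): R = X / (X_r − X) = 2250 / (11000 − 2250) = 0.2571.

R ≈ 0.257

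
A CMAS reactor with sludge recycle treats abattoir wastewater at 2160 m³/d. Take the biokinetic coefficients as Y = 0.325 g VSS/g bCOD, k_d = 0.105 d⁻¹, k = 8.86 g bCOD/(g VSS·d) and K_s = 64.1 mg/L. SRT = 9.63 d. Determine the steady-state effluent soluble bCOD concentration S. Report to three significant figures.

S ≈ 5.01 mg/L

From the Monod/SRT balance for a CMAS, S = K_s·(1+k_d θ_c)/[θ_c·(Y k − k_d) − 1] = 64.1 × (1 + 0.105 × 9.63) / [9.63 × (0.325 × 8.86 − 0.105) − 1] = 128.9 / 25.72 = 5.013 mg/L.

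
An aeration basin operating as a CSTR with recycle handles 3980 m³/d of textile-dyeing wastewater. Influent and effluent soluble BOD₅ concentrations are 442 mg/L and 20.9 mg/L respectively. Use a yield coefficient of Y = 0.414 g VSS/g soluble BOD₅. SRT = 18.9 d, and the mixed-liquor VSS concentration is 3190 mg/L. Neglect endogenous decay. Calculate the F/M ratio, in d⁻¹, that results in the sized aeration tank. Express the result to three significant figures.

With k_d = 0 the design equation reduces to V = Y Q (S₀−S) θ_c / X = 0.414 × 3980 × (442 − 20.9) × 18.9 / 3190 = 4111 m³.
F/M = Q·S₀ / (V·X) = 3980 × 442 / (4111 × 3190) = 0.1341 g soluble BOD₅·(g VSS·d)⁻¹.

F/M ≈ 0.134 d⁻¹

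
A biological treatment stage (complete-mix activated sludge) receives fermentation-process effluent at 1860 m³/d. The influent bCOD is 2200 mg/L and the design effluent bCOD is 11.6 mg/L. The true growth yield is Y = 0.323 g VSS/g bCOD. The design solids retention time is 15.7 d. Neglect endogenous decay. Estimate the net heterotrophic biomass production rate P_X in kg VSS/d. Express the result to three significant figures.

With endogenous decay neglected, the observed yield equals the true yield: Y_obs = Y = 0.323 g VSS/g bCOD.
Mass of bCOD removed per day: Q(S₀ − S) = 1860 × 2188 g/m³ = 4070 kg/d.
Net biomass production P_X = Y_obs × Q·(S₀ − S) = 0.3230 × 4070 = 1315 kg VSS/d.

P_X ≈ 1310 kg VSS/d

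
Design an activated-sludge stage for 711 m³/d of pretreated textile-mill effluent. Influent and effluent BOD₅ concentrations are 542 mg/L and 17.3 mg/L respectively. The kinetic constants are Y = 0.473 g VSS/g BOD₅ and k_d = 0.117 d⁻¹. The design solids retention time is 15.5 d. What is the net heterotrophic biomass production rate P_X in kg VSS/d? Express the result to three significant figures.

Y_obs = Y / (1 + k_d θ_c) = 0.473 / (1 + 0.117 × 15.5) = 0.473 / 2.814 = 0.1681.
Mass of BOD₅ removed per day: Q(S₀ − S) = 711 × 524.7 g/m³ = 373.1 kg/d.
Net biomass production P_X = Y_obs × Q·(S₀ − S) = 0.1681 × 373.1 = 62.72 kg VSS/d.

P_X ≈ 62.7 kg VSS/d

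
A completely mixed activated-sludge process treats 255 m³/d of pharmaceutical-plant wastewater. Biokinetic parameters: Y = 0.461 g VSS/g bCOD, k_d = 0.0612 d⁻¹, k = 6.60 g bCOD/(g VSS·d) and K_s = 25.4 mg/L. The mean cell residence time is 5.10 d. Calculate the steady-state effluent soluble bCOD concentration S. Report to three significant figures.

S ≈ 2.35 mg/L

Effluent substrate depends only on kinetics and SRT: S = K_s(1 + k_d θ_c) / [θ_c(Yk − k_d) − 1] = 25.4 × (1 + 0.0612 × 5.10) / [5.10 × (0.461 × 6.60 − 0.0612) − 1] = 33.33 / 14.21 = 2.346 mg/L.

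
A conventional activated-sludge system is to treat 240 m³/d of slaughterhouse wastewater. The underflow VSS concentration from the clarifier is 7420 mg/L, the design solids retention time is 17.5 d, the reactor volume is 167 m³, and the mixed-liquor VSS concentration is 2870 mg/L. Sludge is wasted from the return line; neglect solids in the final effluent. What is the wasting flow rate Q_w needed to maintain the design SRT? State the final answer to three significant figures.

Q_w ≈ 3.69 m³/d

Q_w = (V·X)/(θ_c X_r) = 167.0 × 2870 / (17.5 × 7420) = 3.691 m³/d.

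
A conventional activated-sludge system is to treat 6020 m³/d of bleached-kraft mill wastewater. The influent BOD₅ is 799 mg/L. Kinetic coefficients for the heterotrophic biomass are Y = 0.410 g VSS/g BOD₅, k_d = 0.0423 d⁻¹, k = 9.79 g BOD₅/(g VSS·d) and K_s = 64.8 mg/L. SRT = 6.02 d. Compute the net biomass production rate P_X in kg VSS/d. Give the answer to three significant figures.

From the Monod/SRT balance for a CMAS, S = K_s·(1+k_d θ_c)/[θ_c·(Y k − k_d) − 1] = 64.8 × (1 + 0.0423 × 6.02) / [6.02 × (0.410 × 9.79 − 0.0423) − 1] = 81.30 / 22.91 = 3.549 mg/L.
Y_obs = Y / (1 + k_d θ_c) = 0.410 / (1 + 0.0423 × 6.02) = 0.410 / 1.255 = 0.3268.
ΔS = 799 − 3.55 = 795.5 mg/L, so the substrate removal rate is 6020 × 795.5/1000 = 4789 kg BOD₅/d.
P_X = Y_obs · Q(S₀ − S) = 0.3268 × 4789 = 1565 kg VSS/d.

P_X ≈ 1560 kg VSS/d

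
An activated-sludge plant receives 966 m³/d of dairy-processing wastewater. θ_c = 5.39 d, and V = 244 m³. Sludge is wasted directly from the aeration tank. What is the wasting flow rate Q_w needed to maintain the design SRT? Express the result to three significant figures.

For wasting at MLVSS concentration, Q_w = V/θ_c = 244.0/5.39 = 45.27 m³/d.

Q_w ≈ 45.3 m³/d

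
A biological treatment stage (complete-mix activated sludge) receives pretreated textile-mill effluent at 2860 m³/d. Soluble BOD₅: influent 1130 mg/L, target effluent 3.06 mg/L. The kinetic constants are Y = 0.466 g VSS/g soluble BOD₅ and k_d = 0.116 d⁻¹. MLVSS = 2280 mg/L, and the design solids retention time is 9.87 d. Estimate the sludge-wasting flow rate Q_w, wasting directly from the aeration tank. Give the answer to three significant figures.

Q_w ≈ 307 m³/d

Steady-state biomass mass balance: V·X·(1 + k_d·θ_c) = Y·Q·(S₀ − S)·θ_c, so V = 0.466 × 2860 × (1130 − 3.06) × 9.87 / [2280 × (1 + 0.116 × 9.87)] = 1.48×10^7 / 4890 = 3031 m³.
With mixed-liquor wasting, θ_c = V/Q_w, so Q_w = V/θ_c = 3031/9.87 = 307.1 m³/d.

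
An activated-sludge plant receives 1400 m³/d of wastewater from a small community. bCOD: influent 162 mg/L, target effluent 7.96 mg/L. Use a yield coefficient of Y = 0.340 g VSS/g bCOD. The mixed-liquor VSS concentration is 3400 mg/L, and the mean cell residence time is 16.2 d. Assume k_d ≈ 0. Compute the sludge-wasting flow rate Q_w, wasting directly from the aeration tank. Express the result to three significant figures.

Q_w ≈ 21.6 m³/d

V·X = Y·Q·ΔS·θ_c gives V = 0.340 × 1400 × (162 − 7.96) × 16.2 / 3400 = 349.4 m³.
Wasting from the aeration tank: Q_w = V / θ_c = 349.4 / 16.2 = 21.57 m³/d.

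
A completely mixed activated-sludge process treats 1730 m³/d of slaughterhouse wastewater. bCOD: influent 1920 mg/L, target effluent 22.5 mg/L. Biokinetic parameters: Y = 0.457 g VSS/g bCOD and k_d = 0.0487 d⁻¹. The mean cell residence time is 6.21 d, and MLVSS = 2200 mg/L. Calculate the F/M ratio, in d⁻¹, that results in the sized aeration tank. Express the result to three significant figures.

Steady-state biomass mass balance: V·X·(1 + k_d·θ_c) = Y·Q·(S₀ − S)·θ_c, so V = 0.457 × 1730 × (1920 − 22.5) × 6.21 / [2200 × (1 + 0.0487 × 6.21)] = 9.32×10^6 / 2865 = 3251 m³.
F/M = Q·S₀ / (V·X) = 1730 × 1920 / (3251 × 2200) = 0.4644 g bCOD·(g VSS·d)⁻¹.

F/M ≈ 0.464 d⁻¹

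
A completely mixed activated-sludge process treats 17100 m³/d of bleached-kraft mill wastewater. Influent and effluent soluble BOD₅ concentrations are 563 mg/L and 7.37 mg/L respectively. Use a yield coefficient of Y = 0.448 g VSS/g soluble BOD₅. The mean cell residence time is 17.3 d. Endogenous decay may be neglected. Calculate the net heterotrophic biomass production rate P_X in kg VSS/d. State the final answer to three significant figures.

P_X ≈ 4260 kg VSS/d

No decay correction is needed, so Y_obs = Y = 0.448.
Q·(S₀ − S) = 17100 × (563 − 7.37) × 10⁻³ = 9501 kg/d removed.
So the net sludge growth is P_X = 0.4480 × 9501 = 4257 kg VSS/d.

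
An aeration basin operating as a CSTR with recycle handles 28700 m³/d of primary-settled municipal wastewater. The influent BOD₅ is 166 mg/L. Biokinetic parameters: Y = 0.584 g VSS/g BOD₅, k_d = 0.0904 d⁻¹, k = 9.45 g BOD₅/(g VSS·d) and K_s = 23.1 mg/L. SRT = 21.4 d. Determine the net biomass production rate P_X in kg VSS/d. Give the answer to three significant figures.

From the Monod/SRT balance for a CMAS, S = K_s·(1+k_d θ_c)/[θ_c·(Y k − k_d) − 1] = 23.1 × (1 + 0.0904 × 21.4) / [21.4 × (0.584 × 9.45 − 0.0904) − 1] = 67.79 / 115.2 = 0.5886 mg/L.
Y_obs = Y / (1 + k_d θ_c) = 0.584 / (1 + 0.0904 × 21.4) = 0.584 / 2.935 = 0.1990.
Mass of BOD₅ removed per day: Q(S₀ − S) = 28700 × 165.4 g/m³ = 4747 kg/d.
P_X = Y_obs · Q(S₀ − S) = 0.1990 × 4747 = 944.7 kg VSS/d.

P_X ≈ 945 kg VSS/d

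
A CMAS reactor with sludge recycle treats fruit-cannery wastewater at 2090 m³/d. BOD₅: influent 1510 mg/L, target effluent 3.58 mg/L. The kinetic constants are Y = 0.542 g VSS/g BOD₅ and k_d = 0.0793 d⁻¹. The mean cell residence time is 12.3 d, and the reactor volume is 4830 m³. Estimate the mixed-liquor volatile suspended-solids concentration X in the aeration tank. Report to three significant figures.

X ≈ 2200 mg/L

Solving the biomass balance for X: X = Y Q (S₀−S) θ_c / [V (1+k_d θ_c)] = 0.542 × 2090 × (1510 − 3.58) × 12.3 / [4830 × (1 + 0.0793 × 12.3)] = 2200 mg/L.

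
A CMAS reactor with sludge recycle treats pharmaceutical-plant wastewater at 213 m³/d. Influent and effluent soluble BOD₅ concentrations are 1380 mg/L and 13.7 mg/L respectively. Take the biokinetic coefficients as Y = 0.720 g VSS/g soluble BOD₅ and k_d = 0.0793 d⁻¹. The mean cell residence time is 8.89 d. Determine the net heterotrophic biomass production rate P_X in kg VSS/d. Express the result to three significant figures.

Observed yield with endogenous decay: Y_obs = Y / (1 + k_d·θ_c) = 0.720 / (1 + 0.0793 × 8.89) = 0.720 / 1.705 = 0.4223 g VSS/g soluble BOD₅.
ΔS = 1380 − 13.7 = 1366 mg/L, so the substrate removal rate is 213 × 1366/1000 = 291.0 kg soluble BOD₅/d.
Net biomass production P_X = Y_obs × Q·(S₀ − S) = 0.4223 × 291.0 = 122.9 kg VSS/d.

P_X ≈ 123 kg VSS/d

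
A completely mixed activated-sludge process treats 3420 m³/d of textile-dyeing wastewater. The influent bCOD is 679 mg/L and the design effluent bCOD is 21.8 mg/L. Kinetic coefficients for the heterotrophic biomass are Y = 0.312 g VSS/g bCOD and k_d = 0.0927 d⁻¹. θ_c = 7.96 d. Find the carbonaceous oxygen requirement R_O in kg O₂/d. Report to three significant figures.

R_O ≈ 1670 kg O₂/d

Observed yield with endogenous decay: Y_obs = Y / (1 + k_d·θ_c) = 0.312 / (1 + 0.0927 × 7.96) = 0.312 / 1.738 = 0.1795 g VSS/g bCOD.
Substrate removed = Q·(S₀ − S) = 3420 m³/d × (679 − 21.8) g/m³ = 2.25×10^6 g/d = 2248 kg/d.
Biomass synthesised: P_X = Y_obs × 2248 = 403.5 kg VSS/d.
Carbonaceous O₂ demand = substrate oxidised − cell-mass equivalent = 2248 − 1.42 × 403.5 = 1675 kg O₂/d.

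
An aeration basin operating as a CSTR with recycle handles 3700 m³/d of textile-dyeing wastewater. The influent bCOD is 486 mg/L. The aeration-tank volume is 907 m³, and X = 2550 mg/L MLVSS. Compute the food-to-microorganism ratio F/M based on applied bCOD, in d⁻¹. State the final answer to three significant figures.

F/M ≈ 0.777 d⁻¹

F/M = applied load / biomass = Q·S₀/(V·X) = 3700 × 486 / (907.0 × 2550) = 0.7775 d⁻¹.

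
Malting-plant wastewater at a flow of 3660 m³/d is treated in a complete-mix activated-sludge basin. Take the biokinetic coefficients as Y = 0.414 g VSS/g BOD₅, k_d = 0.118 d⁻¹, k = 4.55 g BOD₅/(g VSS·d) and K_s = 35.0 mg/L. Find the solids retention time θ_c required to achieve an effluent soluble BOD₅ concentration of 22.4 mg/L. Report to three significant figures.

From 1/θ_c = Y·k·S/(K_s + S) − k_d: Y·k·S/(K_s+S) = 0.414 × 4.55 × 22.4 / (35.0 + 22.4) = 0.7351 d⁻¹.
θ_c = 1/(μ − k_d) = 1/(0.7351 − 0.118) = 1/0.6171 = 1.620 d.

θ_c ≈ 1.62 d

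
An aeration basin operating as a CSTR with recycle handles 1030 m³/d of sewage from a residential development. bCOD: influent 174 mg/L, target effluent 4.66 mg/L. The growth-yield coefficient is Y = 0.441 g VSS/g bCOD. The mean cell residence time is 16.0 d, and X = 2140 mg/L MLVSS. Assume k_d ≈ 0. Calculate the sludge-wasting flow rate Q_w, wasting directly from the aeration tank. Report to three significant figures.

Q_w ≈ 35.9 m³/d

Biomass mass balance (decay neglected): V·X = Y·Q·(S₀ − S)·θ_c, so V = 0.441 × 1030 × (174 − 4.66) × 16.0 / 2140 = 575.1 m³.
With mixed-liquor wasting, θ_c = V/Q_w, so Q_w = V/θ_c = 575.1/16.0 = 35.94 m³/d.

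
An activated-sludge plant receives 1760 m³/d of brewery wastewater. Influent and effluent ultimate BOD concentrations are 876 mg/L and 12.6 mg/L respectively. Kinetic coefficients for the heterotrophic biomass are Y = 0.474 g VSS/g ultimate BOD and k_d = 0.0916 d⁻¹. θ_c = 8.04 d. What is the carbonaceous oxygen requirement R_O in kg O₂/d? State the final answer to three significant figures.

R_O ≈ 931 kg O₂/d

Correct the yield for decay: Y_obs = Y/(1 + k_d θ_c) = 0.474 / (1 + 0.0916 × 8.04) = 0.474 / 1.736 = 0.2730.
Q·(S₀ − S) = 1760 × (876 − 12.6) × 10⁻³ = 1520 kg/d removed.
P_X = Y_obs·Q·(S₀ − S) = 0.2730 × 1520 = 414.8 kg VSS/d.
Carbonaceous O₂ demand = substrate oxidised − cell-mass equivalent = 1520 − 1.42 × 414.8 = 930.6 kg O₂/d.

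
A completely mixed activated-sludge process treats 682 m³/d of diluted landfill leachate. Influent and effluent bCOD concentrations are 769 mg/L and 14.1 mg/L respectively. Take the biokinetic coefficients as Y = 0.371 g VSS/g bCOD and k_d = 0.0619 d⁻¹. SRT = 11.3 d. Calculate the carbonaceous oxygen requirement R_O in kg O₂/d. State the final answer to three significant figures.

The observed yield is Y_obs = Y/(1 + k_d·θ_c) = 0.371 / (1 + 0.0619 × 11.3) = 0.371 / 1.699 = 0.2183 g VSS per g bCOD removed.
Substrate removed = Q·(S₀ − S) = 682 m³/d × (769 − 14.1) g/m³ = 5.15×10^5 g/d = 514.8 kg/d.
Net sludge production P_X = 0.2183 × 514.8 = 112.4 kg VSS/d.
R_O = Q·ΔS − 1.42 P_X = 514.8 − 159.6 = 355.2 kg O₂/d.

R_O ≈ 355 kg O₂/d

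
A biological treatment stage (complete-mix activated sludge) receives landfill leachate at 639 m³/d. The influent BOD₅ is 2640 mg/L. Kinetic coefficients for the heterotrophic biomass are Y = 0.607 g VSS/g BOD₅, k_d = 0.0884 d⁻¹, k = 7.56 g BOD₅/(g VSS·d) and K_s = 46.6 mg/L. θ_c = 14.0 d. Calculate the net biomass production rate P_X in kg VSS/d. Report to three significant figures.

From the Monod/SRT balance for a CMAS, S = K_s·(1+k_d θ_c)/[θ_c·(Y k − k_d) − 1] = 46.6 × (1 + 0.0884 × 14.0) / [14.0 × (0.607 × 7.56 − 0.0884) − 1] = 104.3 / 62.01 = 1.682 mg/L.
Y_obs = Y / (1 + k_d θ_c) = 0.607 / (1 + 0.0884 × 14.0) = 0.607 / 2.238 = 0.2713.
Substrate removed = Q·(S₀ − S) = 639 m³/d × (2640 − 1.68) g/m³ = 1.69×10^6 g/d = 1686 kg/d.
Net biomass production P_X = Y_obs × Q·(S₀ − S) = 0.2713 × 1686 = 457.3 kg VSS/d.

P_X ≈ 457 kg VSS/d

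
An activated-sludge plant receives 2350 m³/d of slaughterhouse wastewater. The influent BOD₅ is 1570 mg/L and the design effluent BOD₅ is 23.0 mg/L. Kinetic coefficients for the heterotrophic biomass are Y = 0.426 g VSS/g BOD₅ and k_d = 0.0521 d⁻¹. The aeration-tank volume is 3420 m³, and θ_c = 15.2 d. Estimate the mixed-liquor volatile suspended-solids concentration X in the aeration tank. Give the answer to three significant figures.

From V·X·(1 + k_d·θ_c) = Y·Q·(S₀ − S)·θ_c: X = 0.426 × 2350 × (1570 − 23.0) × 15.2 / [3420 × (1 + 0.0521 × 15.2)] = 3841 mg/L.

X ≈ 3840 mg/L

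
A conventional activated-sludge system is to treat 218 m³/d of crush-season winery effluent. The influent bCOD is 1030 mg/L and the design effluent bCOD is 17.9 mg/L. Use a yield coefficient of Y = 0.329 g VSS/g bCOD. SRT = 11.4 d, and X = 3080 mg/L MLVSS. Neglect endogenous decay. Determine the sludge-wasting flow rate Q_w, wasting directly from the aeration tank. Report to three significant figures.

Biomass mass balance (decay neglected): V·X = Y·Q·(S₀ − S)·θ_c, so V = 0.329 × 218 × (1030 − 17.9) × 11.4 / 3080 = 268.7 m³.
With mixed-liquor wasting, θ_c = V/Q_w, so Q_w = V/θ_c = 268.7/11.4 = 23.57 m³/d.

Q_w ≈ 23.6 m³/d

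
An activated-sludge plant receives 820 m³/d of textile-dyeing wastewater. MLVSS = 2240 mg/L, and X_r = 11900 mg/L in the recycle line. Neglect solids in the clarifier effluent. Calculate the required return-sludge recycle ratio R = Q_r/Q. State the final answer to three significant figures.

R ≈ 0.232

R = Q_r/Q = X/(X_r − X) = 2240 / (11900 − 2240) = 0.2319.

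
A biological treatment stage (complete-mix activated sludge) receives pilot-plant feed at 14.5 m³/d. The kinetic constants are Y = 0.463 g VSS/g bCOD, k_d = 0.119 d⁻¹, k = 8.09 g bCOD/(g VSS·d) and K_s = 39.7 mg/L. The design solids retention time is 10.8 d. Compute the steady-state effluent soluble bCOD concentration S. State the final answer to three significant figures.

For a completely mixed reactor with recycle the Lawrence–McCarty relation gives S = K_s·(1 + k_d·θ_c) / [θ_c·(Y·k − k_d) − 1] = 39.7 × (1 + 0.119 × 10.8) / [10.8 × (0.463 × 8.09 − 0.119) − 1] = 90.72 / 38.17 = 2.377 mg/L.

S ≈ 2.38 mg/L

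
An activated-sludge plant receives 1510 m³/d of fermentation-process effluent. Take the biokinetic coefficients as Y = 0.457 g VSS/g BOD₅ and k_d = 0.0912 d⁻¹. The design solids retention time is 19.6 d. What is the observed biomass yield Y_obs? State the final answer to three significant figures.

Y_obs ≈ 0.164 g VSS/g BOD₅

The observed yield is Y_obs = Y/(1 + k_d·θ_c) = 0.457 / (1 + 0.0912 × 19.6) = 0.457 / 2.788 = 0.1639 g VSS per g BOD₅ removed.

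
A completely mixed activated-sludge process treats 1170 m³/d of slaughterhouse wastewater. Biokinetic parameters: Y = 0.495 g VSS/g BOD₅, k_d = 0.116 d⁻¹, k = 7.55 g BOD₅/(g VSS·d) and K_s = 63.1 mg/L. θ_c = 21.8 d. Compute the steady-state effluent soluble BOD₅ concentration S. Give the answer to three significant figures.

S ≈ 2.86 mg/L

From the Monod/SRT balance for a CMAS, S = K_s·(1+k_d θ_c)/[θ_c·(Y k − k_d) − 1] = 63.1 × (1 + 0.116 × 21.8) / [21.8 × (0.495 × 7.55 − 0.116) − 1] = 222.7 / 77.94 = 2.857 mg/L.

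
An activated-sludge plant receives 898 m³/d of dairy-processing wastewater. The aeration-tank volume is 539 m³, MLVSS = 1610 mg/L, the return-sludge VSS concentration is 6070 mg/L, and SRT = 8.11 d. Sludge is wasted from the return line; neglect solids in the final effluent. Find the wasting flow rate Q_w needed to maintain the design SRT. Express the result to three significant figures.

Q_w ≈ 17.6 m³/d

Wasting from the return line (neglecting effluent solids): Q_w = V·X / (θ_c·X_r) = 539.0 × 1610 / (8.11 × 6070) = 17.63 m³/d.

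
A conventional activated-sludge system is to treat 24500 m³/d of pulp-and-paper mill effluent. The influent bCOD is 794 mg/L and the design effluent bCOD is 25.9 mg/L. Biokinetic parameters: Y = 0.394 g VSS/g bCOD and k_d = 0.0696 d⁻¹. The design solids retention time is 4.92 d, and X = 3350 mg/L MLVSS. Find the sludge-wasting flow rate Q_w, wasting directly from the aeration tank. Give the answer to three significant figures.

Q_w ≈ 1650 m³/d

Steady-state biomass mass balance: V·X·(1 + k_d·θ_c) = Y·Q·(S₀ − S)·θ_c, so V = 0.394 × 24500 × (794 − 25.9) × 4.92 / [3350 × (1 + 0.0696 × 4.92)] = 3.65×10^7 / 4497 = 8112 m³.
Wasting from the aeration tank: Q_w = V / θ_c = 8112 / 4.92 = 1649 m³/d.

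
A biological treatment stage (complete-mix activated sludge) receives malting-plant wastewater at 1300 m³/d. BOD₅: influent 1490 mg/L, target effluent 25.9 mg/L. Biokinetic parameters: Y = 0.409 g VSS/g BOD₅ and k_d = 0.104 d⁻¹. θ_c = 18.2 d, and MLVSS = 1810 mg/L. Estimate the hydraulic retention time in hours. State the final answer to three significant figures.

Steady-state biomass mass balance: V·X·(1 + k_d·θ_c) = Y·Q·(S₀ − S)·θ_c, so V = 0.409 × 1300 × (1490 − 25.9) × 18.2 / [1810 × (1 + 0.104 × 18.2)] = 1.42×10^7 / 5236 = 2706 m³.
Hydraulic retention time τ = V/Q = 2706 / 1300 = 2.081 d = 49.96 h.

τ ≈ 50.0 h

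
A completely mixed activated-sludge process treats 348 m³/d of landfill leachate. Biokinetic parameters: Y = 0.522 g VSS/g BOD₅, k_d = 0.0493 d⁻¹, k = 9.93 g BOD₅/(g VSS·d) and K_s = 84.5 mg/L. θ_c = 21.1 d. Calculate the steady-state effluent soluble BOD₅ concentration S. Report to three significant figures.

Effluent substrate depends only on kinetics and SRT: S = K_s(1 + k_d θ_c) / [θ_c(Yk − k_d) − 1] = 84.5 × (1 + 0.0493 × 21.1) / [21.1 × (0.522 × 9.93 − 0.0493) − 1] = 172.4 / 107.3 = 1.606 mg/L.

S ≈ 1.61 mg/L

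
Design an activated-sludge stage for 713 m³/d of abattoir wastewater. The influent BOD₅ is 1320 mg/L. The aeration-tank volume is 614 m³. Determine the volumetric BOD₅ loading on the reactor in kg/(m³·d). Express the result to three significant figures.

L_v ≈ 1.53 kg BOD₅/(m³·d)

Volumetric loading L_v = Q·S₀ / V = 713 × 1320 g/m³ / 614.0 m³ = 1533 g/(m³·d) = 1.533 kg BOD₅/(m³·d).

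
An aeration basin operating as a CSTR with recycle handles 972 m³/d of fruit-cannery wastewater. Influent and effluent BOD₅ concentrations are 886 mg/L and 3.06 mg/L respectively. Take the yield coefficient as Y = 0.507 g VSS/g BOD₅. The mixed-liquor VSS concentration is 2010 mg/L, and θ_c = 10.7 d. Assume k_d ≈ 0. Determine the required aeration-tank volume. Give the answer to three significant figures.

V ≈ 2320 m³

V·X = Y·Q·ΔS·θ_c gives V = 0.507 × 972 × (886 − 3.06) × 10.7 / 2010 = 2316 m³.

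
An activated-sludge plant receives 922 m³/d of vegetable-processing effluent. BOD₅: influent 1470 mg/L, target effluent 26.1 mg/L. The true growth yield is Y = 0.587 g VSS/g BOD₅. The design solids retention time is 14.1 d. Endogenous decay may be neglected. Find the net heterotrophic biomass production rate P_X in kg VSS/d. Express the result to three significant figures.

P_X ≈ 781 kg VSS/d

With endogenous decay neglected, the observed yield equals the true yield: Y_obs = Y = 0.587 g VSS/g BOD₅.
Substrate removed = Q·(S₀ − S) = 922 m³/d × (1470 − 26.1) g/m³ = 1.33×10^6 g/d = 1331 kg/d.
So the net sludge growth is P_X = 0.5870 × 1331 = 781.5 kg VSS/d.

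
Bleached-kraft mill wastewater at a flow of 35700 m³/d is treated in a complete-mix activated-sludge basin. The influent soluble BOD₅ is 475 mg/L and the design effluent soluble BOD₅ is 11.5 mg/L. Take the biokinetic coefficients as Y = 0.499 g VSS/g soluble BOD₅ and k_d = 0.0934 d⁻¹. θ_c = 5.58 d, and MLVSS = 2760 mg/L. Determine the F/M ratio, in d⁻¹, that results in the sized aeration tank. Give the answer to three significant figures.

F/M ≈ 0.560 d⁻¹

Steady-state biomass mass balance: V·X·(1 + k_d·θ_c) = Y·Q·(S₀ − S)·θ_c, so V = 0.499 × 35700 × (475 − 11.5) × 5.58 / [2760 × (1 + 0.0934 × 5.58)] = 4.61×10^7 / 4198 = 10974 m³.
F/M = applied load / biomass = Q·S₀/(V·X) = 35700 × 475 / (10974 × 2760) = 0.5599 d⁻¹.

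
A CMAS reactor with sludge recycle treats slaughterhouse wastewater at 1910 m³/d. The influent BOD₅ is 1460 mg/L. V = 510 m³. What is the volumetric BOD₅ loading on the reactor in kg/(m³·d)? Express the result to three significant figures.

L_v = Q S₀ / V = 1910 × 1460 × 10⁻³ / 510.0 = 5.468 kg/(m³·d).

L_v ≈ 5.47 kg BOD₅/(m³·d)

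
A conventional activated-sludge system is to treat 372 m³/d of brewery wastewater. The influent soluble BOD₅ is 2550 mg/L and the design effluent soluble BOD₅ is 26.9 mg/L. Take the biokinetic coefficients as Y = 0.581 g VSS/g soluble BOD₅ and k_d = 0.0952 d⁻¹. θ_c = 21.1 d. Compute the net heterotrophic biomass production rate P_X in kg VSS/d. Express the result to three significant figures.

Correct the yield for decay: Y_obs = Y/(1 + k_d θ_c) = 0.581 / (1 + 0.0952 × 21.1) = 0.581 / 3.009 = 0.1931.
Mass of soluble BOD₅ removed per day: Q(S₀ − S) = 372 × 2523 g/m³ = 938.6 kg/d.
Biomass produced: P_X = Y_obs·Q·ΔS = 0.1931 × 938.6 ≈ 181.2 kg VSS/d.

P_X ≈ 181 kg VSS/d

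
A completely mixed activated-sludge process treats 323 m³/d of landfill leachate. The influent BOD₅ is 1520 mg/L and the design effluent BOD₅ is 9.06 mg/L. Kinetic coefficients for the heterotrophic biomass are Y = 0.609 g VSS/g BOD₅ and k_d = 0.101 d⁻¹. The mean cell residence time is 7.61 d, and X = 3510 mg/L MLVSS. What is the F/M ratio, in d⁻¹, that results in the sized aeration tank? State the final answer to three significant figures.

Rearranging the biomass balance for a CMAS with decay, V = Y·Q·ΔS·θ_c / [X·(1+k_d θ_c)] = 0.609 × 323 × (1520 − 9.06) × 7.61 / [3510 × (1 + 0.101 × 7.61)] = 2.26×10^6 / 6208 = 364.3 m³.
F/M = applied load / biomass = Q·S₀/(V·X) = 323 × 1520 / (364.3 × 3510) = 0.3839 d⁻¹.

F/M ≈ 0.384 d⁻¹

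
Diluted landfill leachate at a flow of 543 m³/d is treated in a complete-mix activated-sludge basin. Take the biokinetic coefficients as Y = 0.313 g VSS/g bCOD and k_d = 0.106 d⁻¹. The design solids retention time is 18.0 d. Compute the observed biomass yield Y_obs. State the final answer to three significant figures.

Observed yield with endogenous decay: Y_obs = Y / (1 + k_d·θ_c) = 0.313 / (1 + 0.106 × 18.0) = 0.313 / 2.908 = 0.1076 g VSS/g bCOD.

Y_obs ≈ 0.108 g VSS/g bCOD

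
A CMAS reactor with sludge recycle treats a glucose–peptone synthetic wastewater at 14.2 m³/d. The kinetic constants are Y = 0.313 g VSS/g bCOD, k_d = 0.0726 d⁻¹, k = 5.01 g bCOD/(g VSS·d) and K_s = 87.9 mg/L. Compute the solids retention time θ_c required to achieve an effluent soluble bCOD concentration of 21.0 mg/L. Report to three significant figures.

At the target effluent, Y k S/(K_s+S) = 0.313×5.01×21.0/108.9 = 0.3024 d⁻¹.
1/θ_c = 0.3024 − 0.0726 = 0.2298 d⁻¹, so θ_c = 4.352 d.

θ_c ≈ 4.35 d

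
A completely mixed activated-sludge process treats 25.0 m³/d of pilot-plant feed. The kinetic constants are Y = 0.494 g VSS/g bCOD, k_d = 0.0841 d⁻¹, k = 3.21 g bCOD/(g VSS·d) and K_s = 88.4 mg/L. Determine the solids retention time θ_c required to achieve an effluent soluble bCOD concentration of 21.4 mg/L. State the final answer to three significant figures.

θ_c ≈ 4.45 d

At the target effluent, Y k S/(K_s+S) = 0.494×3.21×21.4/109.8 = 0.3091 d⁻¹.
Then 1/θ_c = μ − k_d = 0.3091 − 0.0841 = 0.2250 d⁻¹, giving θ_c = 4.445 d.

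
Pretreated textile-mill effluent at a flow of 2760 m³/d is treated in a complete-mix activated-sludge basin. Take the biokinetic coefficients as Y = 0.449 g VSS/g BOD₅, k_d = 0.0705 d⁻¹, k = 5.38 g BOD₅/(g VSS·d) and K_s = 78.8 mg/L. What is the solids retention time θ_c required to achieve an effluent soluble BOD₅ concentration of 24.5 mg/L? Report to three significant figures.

Specific growth rate at S = 24.5 mg/L: μ = YkS/(K_s+S) = 0.449·5.38·24.5/(78.8+24.5) = 0.5729 d⁻¹.
1/θ_c = 0.5729 − 0.0705 = 0.5024 d⁻¹, so θ_c = 1.990 d.

θ_c ≈ 1.99 d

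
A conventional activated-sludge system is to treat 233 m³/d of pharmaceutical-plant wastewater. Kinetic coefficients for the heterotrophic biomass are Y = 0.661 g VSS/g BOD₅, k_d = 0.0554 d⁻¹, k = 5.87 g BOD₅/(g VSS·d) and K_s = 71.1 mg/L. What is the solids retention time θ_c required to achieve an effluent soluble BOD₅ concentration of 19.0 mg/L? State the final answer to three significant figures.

From 1/θ_c = Y·k·S/(K_s + S) − k_d: Y·k·S/(K_s+S) = 0.661 × 5.87 × 19.0 / (71.1 + 19.0) = 0.8182 d⁻¹.
1/θ_c = 0.8182 − 0.0554 = 0.7628 d⁻¹, so θ_c = 1.311 d.

θ_c ≈ 1.31 d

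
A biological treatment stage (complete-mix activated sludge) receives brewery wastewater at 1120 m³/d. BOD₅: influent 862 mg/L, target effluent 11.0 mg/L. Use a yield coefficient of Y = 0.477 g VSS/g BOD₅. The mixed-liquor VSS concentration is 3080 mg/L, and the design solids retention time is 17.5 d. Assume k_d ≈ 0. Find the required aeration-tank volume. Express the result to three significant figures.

With k_d = 0 the design equation reduces to V = Y Q (S₀−S) θ_c / X = 0.477 × 1120 × (862 − 11.0) × 17.5 / 3080 = 2583 m³.

V ≈ 2580 m³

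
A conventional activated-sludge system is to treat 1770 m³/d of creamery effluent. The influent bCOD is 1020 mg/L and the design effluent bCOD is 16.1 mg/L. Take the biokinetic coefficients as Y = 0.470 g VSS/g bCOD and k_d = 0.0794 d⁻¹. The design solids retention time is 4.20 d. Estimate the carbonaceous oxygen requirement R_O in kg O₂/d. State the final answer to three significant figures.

Correct the yield for decay: Y_obs = Y/(1 + k_d θ_c) = 0.470 / (1 + 0.0794 × 4.20) = 0.470 / 1.333 = 0.3525.
Substrate removed = Q·(S₀ − S) = 1770 m³/d × (1020 − 16.1) g/m³ = 1.78×10^6 g/d = 1777 kg/d.
Net sludge production P_X = 0.3525 × 1777 = 626.3 kg VSS/d.
Carbonaceous O₂ demand = substrate oxidised − cell-mass equivalent = 1777 − 1.42 × 626.3 = 887.6 kg O₂/d.

R_O ≈ 888 kg O₂/d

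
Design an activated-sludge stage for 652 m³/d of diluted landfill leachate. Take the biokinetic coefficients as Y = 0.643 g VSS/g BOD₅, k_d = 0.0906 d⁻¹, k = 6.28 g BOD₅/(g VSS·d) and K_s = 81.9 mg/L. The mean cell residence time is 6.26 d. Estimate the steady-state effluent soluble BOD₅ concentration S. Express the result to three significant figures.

From the Monod/SRT balance for a CMAS, S = K_s·(1+k_d θ_c)/[θ_c·(Y k − k_d) − 1] = 81.9 × (1 + 0.0906 × 6.26) / [6.26 × (0.643 × 6.28 − 0.0906) − 1] = 128.4 / 23.71 = 5.413 mg/L.

S ≈ 5.41 mg/L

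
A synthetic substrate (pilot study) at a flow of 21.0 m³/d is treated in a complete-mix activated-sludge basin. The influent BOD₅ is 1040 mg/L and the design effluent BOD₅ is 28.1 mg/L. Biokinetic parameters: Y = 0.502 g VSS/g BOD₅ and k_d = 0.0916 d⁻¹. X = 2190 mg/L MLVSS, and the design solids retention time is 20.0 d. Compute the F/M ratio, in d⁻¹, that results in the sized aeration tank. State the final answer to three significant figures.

Rearranging the biomass balance for a CMAS with decay, V = Y·Q·ΔS·θ_c / [X·(1+k_d θ_c)] = 0.502 × 21.0 × (1040 − 28.1) × 20.0 / [2190 × (1 + 0.0916 × 20.0)] = 2.13×10^5 / 6202 = 34.40 m³.
Food-to-microorganism ratio F/M = Q S₀ / (V X) = 21.0 × 1040 / (34.40 × 2190) = 0.2899 d⁻¹.

F/M ≈ 0.290 d⁻¹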